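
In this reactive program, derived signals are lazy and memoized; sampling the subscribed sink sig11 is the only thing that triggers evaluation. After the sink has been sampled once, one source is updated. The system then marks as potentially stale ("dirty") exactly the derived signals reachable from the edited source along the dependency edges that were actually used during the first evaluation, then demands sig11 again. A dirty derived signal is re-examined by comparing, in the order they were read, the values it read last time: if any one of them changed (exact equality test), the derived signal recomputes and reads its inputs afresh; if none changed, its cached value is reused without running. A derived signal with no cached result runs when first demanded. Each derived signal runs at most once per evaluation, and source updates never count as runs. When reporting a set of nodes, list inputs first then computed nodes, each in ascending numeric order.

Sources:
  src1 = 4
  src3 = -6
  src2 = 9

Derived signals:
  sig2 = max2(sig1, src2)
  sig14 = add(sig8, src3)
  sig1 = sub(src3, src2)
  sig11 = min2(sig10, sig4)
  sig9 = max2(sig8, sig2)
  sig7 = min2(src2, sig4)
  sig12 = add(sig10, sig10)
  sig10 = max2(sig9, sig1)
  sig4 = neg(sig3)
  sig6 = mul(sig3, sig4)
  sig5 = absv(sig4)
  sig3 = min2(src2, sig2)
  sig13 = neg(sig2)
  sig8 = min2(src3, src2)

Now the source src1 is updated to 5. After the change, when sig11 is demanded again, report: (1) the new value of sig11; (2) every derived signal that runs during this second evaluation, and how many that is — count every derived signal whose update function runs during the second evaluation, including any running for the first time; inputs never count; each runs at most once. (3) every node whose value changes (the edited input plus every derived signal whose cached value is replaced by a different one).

Demanding sig11 again yields -9.
0 derived signals run: none.
The nodes whose values change: src1.
Note the shortcut — nothing in the graph depends on src1 at all, so no recomputation happens.

First demand of the output computes:
  sig1 = sub(-6, 9) = -15
  sig2 = max2(-15, 9) = 9
  sig3 = min2(9, 9) = 9
  sig4 = neg(9) = -9
  sig8 = min2(-6, 9) = -6
  sig9 = max2(-6, 9) = 9
  sig10 = max2(9, -15) = 9
  sig11 = min2(9, -9) = -9

After the edit, cleaning proceeds:
  no node depends on src1 at all; the second demand re-runs nothing.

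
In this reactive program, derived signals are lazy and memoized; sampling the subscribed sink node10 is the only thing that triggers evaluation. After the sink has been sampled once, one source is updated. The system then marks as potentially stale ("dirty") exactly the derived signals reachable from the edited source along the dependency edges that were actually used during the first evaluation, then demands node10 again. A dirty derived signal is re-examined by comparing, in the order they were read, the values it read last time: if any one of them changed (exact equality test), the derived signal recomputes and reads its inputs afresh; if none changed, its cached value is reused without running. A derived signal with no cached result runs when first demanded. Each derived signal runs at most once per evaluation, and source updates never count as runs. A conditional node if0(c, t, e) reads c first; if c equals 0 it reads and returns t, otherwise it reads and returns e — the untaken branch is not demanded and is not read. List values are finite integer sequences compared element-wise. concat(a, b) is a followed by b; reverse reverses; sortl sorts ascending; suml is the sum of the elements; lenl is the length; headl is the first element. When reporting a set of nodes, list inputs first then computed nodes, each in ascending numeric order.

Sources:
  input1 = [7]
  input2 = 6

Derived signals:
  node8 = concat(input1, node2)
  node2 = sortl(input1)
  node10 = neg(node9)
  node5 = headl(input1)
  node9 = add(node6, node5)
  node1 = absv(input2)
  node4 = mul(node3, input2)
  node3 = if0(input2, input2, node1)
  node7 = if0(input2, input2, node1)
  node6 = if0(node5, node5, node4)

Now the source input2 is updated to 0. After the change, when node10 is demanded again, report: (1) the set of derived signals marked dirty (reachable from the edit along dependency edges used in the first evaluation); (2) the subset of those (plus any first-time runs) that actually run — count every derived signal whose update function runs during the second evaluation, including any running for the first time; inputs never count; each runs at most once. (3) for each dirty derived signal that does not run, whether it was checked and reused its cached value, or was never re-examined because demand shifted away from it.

First demand of the output computes:
  node1 = absv(6) = 6
  node3 = if0(input2=6 -> else branch node1) = 6
  node4 = mul(6, 6) = 36
  node5 = headl([7]) = 7
  node6 = if0(node5=7 -> else branch node4) = 36
  node9 = add(36, 7) = 43
  node10 = neg(43) = -43

After the edit, cleaning proceeds:
  node1: stays stale; no demand reaches it after the flip.
  node3: a read changed (input2 6->0) — executes, giving 0.
  node4: a read changed (node3 6->0; input2 6->0) — executes, giving 0.
  node6: a read changed (node4 36->0) — executes, giving 0.
  node9: a read changed (node6 36->0) — executes, giving 7.
  node10: a read changed (node9 43->7) — executes, giving -7.

Note the branch switch — demand abandons node1, which is never re-examined.

The edit dirties: node1, node3, node4, node6, node9, node10.
5 derived signals run: node3, node4, node6, node9, node10.
Unvisited dirty nodes (no longer demanded): node1.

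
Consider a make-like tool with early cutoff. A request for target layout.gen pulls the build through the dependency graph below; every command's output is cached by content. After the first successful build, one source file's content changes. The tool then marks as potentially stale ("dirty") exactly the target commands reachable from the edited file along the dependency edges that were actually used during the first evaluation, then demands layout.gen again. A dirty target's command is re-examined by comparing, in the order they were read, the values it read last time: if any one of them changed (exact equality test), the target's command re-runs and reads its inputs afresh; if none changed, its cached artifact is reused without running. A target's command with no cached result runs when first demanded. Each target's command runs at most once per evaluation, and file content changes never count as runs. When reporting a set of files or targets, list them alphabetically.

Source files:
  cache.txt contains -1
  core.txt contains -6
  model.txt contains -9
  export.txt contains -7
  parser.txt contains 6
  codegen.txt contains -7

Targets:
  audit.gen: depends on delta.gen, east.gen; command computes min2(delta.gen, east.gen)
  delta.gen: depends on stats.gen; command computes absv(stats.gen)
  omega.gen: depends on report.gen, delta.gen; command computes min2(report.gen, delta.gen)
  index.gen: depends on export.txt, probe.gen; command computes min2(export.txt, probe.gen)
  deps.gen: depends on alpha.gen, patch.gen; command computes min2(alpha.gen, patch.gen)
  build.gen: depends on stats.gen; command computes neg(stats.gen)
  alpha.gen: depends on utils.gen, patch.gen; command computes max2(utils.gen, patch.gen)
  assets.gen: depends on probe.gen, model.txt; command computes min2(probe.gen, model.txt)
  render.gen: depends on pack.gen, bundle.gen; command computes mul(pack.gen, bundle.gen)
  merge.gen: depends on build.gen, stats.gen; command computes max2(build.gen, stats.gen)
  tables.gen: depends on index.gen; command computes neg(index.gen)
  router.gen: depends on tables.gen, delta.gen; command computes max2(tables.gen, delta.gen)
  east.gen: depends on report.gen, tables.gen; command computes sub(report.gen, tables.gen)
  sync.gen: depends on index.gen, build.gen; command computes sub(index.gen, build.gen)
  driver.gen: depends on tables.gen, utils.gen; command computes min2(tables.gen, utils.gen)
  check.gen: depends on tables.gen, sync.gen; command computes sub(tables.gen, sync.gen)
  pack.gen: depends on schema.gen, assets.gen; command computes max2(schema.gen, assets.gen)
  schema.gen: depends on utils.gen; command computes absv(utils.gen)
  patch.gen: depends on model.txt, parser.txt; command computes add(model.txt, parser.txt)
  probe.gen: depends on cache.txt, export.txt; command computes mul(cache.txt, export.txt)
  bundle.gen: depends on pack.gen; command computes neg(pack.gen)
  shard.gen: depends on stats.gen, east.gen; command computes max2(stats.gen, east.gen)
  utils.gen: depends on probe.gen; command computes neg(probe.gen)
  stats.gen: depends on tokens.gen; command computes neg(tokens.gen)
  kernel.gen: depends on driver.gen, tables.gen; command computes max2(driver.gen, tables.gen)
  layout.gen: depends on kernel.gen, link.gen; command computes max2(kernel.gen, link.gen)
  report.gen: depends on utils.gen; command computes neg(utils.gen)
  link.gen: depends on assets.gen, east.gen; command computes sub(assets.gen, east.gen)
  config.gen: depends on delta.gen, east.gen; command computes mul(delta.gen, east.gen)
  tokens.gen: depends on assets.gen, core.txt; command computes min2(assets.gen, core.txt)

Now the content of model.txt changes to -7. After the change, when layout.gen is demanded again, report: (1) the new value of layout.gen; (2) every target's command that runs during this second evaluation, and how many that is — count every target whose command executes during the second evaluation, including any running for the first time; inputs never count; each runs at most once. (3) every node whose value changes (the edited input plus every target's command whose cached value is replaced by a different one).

First demand of the output computes:
  probe.gen = mul(-1, -7) = 7
  assets.gen = min2(7, -9) = -9
  index.gen = min2(-7, 7) = -7
  tables.gen = neg(-7) = 7
  utils.gen = neg(7) = -7
  driver.gen = min2(7, -7) = -7
  kernel.gen = max2(-7, 7) = 7
  report.gen = neg(-7) = 7
  east.gen = sub(7, 7) = 0
  link.gen = sub(-9, 0) = -9
  layout.gen = max2(7, -9) = 7

After the edit, cleaning proceeds:
  assets.gen: a read changed (model.txt -9->-7) — executes, giving -7.
  link.gen: a read changed (assets.gen -9->-7) — executes, giving -7.
  layout.gen: a read changed (link.gen -9->-7) — executes, giving 7 — identical to its old value.

Demanding layout.gen again yields 7.
3 target commands run: assets.gen, layout.gen, link.gen.
The nodes whose values change: assets.gen, link.gen, model.txt.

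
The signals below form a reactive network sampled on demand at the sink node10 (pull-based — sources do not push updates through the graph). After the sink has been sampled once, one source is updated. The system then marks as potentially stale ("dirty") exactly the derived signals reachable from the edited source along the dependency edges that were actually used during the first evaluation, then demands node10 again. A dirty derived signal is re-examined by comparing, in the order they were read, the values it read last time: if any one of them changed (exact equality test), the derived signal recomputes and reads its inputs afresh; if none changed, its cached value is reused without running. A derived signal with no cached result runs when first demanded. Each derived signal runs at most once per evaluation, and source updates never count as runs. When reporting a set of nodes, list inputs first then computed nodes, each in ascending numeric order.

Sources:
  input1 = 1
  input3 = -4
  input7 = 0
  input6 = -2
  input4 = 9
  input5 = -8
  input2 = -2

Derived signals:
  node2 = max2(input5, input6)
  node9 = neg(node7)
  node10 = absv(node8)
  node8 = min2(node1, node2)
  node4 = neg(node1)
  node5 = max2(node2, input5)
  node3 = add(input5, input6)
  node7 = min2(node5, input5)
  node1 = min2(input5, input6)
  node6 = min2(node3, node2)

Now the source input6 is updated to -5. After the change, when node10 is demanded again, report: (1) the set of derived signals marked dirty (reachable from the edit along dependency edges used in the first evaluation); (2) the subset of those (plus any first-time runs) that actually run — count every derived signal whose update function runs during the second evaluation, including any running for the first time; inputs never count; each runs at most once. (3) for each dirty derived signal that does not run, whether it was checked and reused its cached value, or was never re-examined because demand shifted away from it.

Initial pass — values computed on the first demand:
  node1 = min2(-8, -2) = -8
  node2 = max2(-8, -2) = -2
  node8 = min2(-8, -2) = -8
  node10 = absv(-8) = 8

Second demand — change propagation:
  node1: re-runs because input6 -2->-5; new result -8 (unchanged).
  node2: re-runs because input6 -2->-5; new result -5.
  node8: re-runs because node2 -2->-5; new result -8 (unchanged).
  node10: re-examined; everything it read last time is the same (node8 unchanged) — cache 8 kept, no run.

The important point: at node10 every value read last time is unchanged, so the dirty flag clears without a run.

Dirty set: node1, node2, node8, node10.
Run set: node1, node2, node8 (3 run).
Re-examined without running (cache reused): node10.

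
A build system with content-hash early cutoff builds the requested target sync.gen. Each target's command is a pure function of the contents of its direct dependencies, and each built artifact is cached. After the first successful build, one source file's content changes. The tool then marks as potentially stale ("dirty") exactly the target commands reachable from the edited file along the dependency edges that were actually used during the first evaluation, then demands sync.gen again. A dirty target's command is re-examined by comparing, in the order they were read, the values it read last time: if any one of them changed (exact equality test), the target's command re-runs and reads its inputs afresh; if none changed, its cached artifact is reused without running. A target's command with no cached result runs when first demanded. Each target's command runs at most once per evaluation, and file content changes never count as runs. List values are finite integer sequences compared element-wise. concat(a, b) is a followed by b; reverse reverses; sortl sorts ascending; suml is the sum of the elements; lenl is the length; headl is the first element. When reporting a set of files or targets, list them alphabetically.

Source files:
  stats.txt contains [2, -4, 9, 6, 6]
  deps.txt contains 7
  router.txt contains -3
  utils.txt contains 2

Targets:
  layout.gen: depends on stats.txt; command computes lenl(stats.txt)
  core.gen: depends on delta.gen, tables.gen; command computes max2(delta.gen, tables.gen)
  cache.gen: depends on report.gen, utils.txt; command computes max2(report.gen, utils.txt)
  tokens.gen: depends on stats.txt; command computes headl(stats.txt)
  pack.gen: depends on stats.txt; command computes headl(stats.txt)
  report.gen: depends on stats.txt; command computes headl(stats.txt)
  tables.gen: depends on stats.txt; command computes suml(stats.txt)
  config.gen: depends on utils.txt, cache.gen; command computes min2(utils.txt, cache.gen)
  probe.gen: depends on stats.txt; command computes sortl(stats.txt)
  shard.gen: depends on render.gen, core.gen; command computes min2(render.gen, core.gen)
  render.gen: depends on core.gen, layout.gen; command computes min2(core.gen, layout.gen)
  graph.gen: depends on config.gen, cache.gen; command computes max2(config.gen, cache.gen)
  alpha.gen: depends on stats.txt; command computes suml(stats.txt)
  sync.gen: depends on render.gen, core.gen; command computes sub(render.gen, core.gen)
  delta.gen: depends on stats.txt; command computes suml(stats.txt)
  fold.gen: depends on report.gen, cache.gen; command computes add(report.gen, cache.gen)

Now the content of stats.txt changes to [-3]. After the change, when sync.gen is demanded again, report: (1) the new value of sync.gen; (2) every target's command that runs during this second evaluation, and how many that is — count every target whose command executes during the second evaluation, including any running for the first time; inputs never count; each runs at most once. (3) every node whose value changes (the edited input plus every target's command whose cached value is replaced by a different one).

First evaluation (everything demanded from the output):
  delta.gen = suml([2, -4, 9, 6, 6]) = 19
  layout.gen = lenl([2, -4, 9, 6, 6]) = 5
  tables.gen = suml([2, -4, 9, 6, 6]) = 19
  core.gen = max2(19, 19) = 19
  render.gen = min2(19, 5) = 5
  sync.gen = sub(5, 19) = -14

Propagation after the edit:
  delta.gen: runs — stats.txt [2, -4, 9, 6, 6]->[-3]; result -3.
  layout.gen: runs — stats.txt [2, -4, 9, 6, 6]->[-3]; result 1.
  tables.gen: runs — stats.txt [2, -4, 9, 6, 6]->[-3]; result -3.
  core.gen: runs — delta.gen 19->-3; tables.gen 19->-3; result -3.
  render.gen: runs — core.gen 19->-3; layout.gen 5->1; result -3.
  sync.gen: runs — render.gen 5->-3; core.gen 19->-3; result 0.

New value of sync.gen: 0.
Target commands that run: core.gen, delta.gen, layout.gen, render.gen, sync.gen, tables.gen — 6 in total.
Values that change: core.gen, delta.gen, layout.gen, render.gen, stats.txt, sync.gen, tables.gen.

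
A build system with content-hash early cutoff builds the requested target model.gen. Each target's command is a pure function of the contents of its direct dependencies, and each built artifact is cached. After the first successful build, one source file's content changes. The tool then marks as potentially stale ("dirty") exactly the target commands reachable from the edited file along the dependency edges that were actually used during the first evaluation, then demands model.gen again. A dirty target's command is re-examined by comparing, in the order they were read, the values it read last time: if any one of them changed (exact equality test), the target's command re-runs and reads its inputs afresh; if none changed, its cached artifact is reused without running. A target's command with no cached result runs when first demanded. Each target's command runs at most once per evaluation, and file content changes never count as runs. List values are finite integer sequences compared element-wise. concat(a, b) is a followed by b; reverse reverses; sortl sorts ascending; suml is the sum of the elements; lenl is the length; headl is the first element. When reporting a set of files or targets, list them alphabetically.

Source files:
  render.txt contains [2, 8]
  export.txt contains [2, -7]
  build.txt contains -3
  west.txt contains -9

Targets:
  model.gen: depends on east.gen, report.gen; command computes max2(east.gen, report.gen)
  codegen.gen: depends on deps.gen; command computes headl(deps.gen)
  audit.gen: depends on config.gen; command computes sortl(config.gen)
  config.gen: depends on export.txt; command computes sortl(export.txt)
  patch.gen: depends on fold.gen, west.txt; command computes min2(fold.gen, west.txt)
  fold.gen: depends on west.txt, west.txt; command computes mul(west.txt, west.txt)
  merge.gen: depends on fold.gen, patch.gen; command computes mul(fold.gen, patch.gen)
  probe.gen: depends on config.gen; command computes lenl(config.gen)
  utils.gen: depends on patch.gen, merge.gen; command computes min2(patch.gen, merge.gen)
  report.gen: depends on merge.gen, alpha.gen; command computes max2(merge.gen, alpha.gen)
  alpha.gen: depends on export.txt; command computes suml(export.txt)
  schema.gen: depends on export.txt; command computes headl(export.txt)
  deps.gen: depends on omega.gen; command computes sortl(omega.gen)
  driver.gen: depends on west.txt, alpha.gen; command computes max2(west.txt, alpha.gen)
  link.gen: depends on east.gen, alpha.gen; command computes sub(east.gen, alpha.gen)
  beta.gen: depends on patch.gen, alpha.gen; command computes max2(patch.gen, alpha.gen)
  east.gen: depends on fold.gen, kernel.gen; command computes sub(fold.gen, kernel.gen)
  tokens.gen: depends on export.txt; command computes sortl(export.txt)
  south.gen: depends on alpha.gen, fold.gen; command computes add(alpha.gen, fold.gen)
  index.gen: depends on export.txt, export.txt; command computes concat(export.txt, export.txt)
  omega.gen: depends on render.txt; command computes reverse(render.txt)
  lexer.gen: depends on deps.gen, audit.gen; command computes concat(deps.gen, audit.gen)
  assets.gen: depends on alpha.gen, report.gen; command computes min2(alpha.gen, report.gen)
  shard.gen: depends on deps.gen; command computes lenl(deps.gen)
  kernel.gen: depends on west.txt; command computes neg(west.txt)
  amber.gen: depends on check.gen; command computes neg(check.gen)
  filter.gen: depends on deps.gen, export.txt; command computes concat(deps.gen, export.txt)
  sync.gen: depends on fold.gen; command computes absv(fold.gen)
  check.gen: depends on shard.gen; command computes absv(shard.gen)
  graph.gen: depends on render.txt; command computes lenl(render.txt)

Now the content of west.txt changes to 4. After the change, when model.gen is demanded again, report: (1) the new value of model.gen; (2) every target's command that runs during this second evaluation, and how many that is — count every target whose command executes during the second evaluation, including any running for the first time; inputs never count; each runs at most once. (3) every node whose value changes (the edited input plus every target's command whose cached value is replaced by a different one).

New value of model.gen: 64.
Target commands that run: east.gen, fold.gen, kernel.gen, merge.gen, model.gen, patch.gen, report.gen — 7 in total.
Values that change: east.gen, fold.gen, kernel.gen, merge.gen, model.gen, patch.gen, report.gen, west.txt.

First evaluation (everything demanded from the output):
  alpha.gen = suml([2, -7]) = -5
  fold.gen = mul(-9, -9) = 81
  kernel.gen = neg(-9) = 9
  east.gen = sub(81, 9) = 72
  patch.gen = min2(81, -9) = -9
  merge.gen = mul(81, -9) = -729
  report.gen = max2(-729, -5) = -5
  model.gen = max2(72, -5) = 72

Propagation after the edit:
  fold.gen: runs — west.txt -9->4; west.txt -9->4; result 16.
  kernel.gen: runs — west.txt -9->4; result -4.
  east.gen: runs — fold.gen 81->16; kernel.gen 9->-4; result 20.
  patch.gen: runs — fold.gen 81->16; west.txt -9->4; result 4.
  merge.gen: runs — fold.gen 81->16; patch.gen -9->4; result 64.
  report.gen: runs — merge.gen -729->64; result 64.
  model.gen: runs — east.gen 72->20; report.gen -5->64; result 64.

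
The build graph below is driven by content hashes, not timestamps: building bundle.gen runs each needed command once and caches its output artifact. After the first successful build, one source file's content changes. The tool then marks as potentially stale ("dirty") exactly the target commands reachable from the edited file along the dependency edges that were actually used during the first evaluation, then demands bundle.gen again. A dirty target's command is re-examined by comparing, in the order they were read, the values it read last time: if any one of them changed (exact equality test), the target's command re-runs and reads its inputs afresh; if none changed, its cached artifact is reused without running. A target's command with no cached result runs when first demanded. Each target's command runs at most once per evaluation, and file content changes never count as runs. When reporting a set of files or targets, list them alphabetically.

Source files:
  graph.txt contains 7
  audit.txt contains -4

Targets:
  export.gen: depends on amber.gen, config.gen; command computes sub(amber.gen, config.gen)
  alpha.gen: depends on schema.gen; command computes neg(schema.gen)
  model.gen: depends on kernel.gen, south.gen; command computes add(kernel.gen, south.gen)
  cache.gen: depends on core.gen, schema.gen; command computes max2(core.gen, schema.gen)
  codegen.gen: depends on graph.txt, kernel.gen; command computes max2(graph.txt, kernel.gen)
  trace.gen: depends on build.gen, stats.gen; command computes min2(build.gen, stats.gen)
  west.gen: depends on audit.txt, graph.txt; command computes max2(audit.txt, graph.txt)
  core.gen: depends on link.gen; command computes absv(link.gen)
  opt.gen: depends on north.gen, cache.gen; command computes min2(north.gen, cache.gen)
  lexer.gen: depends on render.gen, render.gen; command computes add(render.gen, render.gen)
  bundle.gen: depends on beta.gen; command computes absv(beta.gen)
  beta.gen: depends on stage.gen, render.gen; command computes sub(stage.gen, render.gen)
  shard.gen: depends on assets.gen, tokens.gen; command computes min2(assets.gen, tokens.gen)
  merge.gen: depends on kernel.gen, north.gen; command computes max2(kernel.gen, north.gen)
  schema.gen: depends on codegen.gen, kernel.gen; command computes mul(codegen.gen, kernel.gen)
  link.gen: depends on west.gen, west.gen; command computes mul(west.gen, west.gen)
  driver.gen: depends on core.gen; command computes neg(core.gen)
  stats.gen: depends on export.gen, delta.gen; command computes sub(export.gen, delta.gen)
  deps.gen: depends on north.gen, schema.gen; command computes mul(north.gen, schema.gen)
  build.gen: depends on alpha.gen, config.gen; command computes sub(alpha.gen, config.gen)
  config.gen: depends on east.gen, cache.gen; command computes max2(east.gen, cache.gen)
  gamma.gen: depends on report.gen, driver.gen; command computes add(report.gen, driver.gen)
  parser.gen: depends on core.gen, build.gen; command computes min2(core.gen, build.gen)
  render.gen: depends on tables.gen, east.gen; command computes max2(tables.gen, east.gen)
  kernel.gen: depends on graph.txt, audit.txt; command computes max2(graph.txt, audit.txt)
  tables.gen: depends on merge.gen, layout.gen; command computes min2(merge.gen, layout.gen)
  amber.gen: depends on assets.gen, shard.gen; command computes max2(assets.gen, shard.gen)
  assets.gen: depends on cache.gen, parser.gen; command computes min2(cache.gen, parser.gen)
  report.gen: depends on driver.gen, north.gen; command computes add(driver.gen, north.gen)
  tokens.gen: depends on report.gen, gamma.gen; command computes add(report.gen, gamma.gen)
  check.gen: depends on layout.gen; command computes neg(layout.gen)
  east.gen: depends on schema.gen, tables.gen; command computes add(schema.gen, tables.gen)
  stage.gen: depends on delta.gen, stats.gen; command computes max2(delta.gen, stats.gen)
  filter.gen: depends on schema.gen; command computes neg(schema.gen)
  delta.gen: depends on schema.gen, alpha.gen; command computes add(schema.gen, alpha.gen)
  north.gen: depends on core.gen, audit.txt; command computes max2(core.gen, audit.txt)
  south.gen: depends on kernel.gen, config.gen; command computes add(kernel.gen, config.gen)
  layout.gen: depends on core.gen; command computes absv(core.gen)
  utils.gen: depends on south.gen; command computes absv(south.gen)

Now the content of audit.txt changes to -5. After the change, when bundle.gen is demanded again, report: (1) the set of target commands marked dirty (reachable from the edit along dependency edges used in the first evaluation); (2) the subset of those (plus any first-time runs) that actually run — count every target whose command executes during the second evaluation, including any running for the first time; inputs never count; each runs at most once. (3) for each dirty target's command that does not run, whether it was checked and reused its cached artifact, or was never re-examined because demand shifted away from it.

Dirty set: alpha.gen, amber.gen, assets.gen, beta.gen, build.gen, bundle.gen, cache.gen, codegen.gen, config.gen, core.gen, delta.gen, driver.gen, east.gen, export.gen, gamma.gen, kernel.gen, layout.gen, link.gen, merge.gen, north.gen, parser.gen, render.gen, report.gen, schema.gen, shard.gen, stage.gen, stats.gen, tables.gen, tokens.gen, west.gen.
Run set: kernel.gen, north.gen, west.gen (3 run).
Re-examined without running (cache reused): alpha.gen, amber.gen, assets.gen, beta.gen, build.gen, bundle.gen, cache.gen, codegen.gen, config.gen, core.gen, delta.gen, driver.gen, east.gen, export.gen, gamma.gen, layout.gen, link.gen, merge.gen, parser.gen, render.gen, report.gen, schema.gen, shard.gen, stage.gen, stats.gen, tables.gen, tokens.gen.
The important point: at codegen.gen every value read last time is unchanged, so the dirty flag clears without a run.

Initial pass — values computed on the first demand:
  kernel.gen = max2(7, -4) = 7
  codegen.gen = max2(7, 7) = 7
  schema.gen = mul(7, 7) = 49
  alpha.gen = neg(49) = -49
  delta.gen = add(49, -49) = 0
  west.gen = max2(-4, 7) = 7
  link.gen = mul(7, 7) = 49
  core.gen = absv(49) = 49
  cache.gen = max2(49, 49) = 49
  driver.gen = neg(49) = -49
  layout.gen = absv(49) = 49
  north.gen = max2(49, -4) = 49
  merge.gen = max2(7, 49) = 49
  report.gen = add(-49, 49) = 0
  gamma.gen = add(0, -49) = -49
  tables.gen = min2(49, 49) = 49
  east.gen = add(49, 49) = 98
  config.gen = max2(98, 49) = 98
  build.gen = sub(-49, 98) = -147
  parser.gen = min2(49, -147) = -147
  assets.gen = min2(49, -147) = -147
  render.gen = max2(49, 98) = 98
  tokens.gen = add(0, -49) = -49
  shard.gen = min2(-147, -49) = -147
  amber.gen = max2(-147, -147) = -147
  export.gen = sub(-147, 98) = -245
  stats.gen = sub(-245, 0) = -245
  stage.gen = max2(0, -245) = 0
  beta.gen = sub(0, 98) = -98
  bundle.gen = absv(-98) = 98

Second demand — change propagation:
  kernel.gen: re-runs because audit.txt -4->-5; new result 7 (unchanged).
  codegen.gen: re-examined; everything it read last time is the same (graph.txt unchanged, kernel.gen unchanged) — cache 7 kept, no run.
  schema.gen: re-examined; everything it read last time is the same (codegen.gen unchanged, kernel.gen unchanged) — cache 49 kept, no run.
  alpha.gen: re-examined; everything it read last time is the same (schema.gen unchanged) — cache -49 kept, no run.
  delta.gen: re-examined; everything it read last time is the same (schema.gen unchanged, alpha.gen unchanged) — cache 0 kept, no run.
  west.gen: re-runs because audit.txt -4->-5; new result 7 (unchanged).
  link.gen: re-examined; everything it read last time is the same (west.gen unchanged, west.gen unchanged) — cache 49 kept, no run.
  core.gen: re-examined; everything it read last time is the same (link.gen unchanged) — cache 49 kept, no run.
  cache.gen: re-examined; everything it read last time is the same (core.gen unchanged, schema.gen unchanged) — cache 49 kept, no run.
  driver.gen: re-examined; everything it read last time is the same (core.gen unchanged) — cache -49 kept, no run.
  layout.gen: re-examined; everything it read last time is the same (core.gen unchanged) — cache 49 kept, no run.
  north.gen: re-runs because audit.txt -4->-5; new result 49 (unchanged).
  merge.gen: re-examined; everything it read last time is the same (kernel.gen unchanged, north.gen unchanged) — cache 49 kept, no run.
  report.gen: re-examined; everything it read last time is the same (driver.gen unchanged, north.gen unchanged) — cache 0 kept, no run.
  gamma.gen: re-examined; everything it read last time is the same (report.gen unchanged, driver.gen unchanged) — cache -49 kept, no run.
  tables.gen: re-examined; everything it read last time is the same (merge.gen unchanged, layout.gen unchanged) — cache 49 kept, no run.
  east.gen: re-examined; everything it read last time is the same (schema.gen unchanged, tables.gen unchanged) — cache 98 kept, no run.
  config.gen: re-examined; everything it read last time is the same (east.gen unchanged, cache.gen unchanged) — cache 98 kept, no run.
  build.gen: re-examined; everything it read last time is the same (alpha.gen unchanged, config.gen unchanged) — cache -147 kept, no run.
  parser.gen: re-examined; everything it read last time is the same (core.gen unchanged, build.gen unchanged) — cache -147 kept, no run.
  assets.gen: re-examined; everything it read last time is the same (cache.gen unchanged, parser.gen unchanged) — cache -147 kept, no run.
  render.gen: re-examined; everything it read last time is the same (tables.gen unchanged, east.gen unchanged) — cache 98 kept, no run.
  tokens.gen: re-examined; everything it read last time is the same (report.gen unchanged, gamma.gen unchanged) — cache -49 kept, no run.
  shard.gen: re-examined; everything it read last time is the same (assets.gen unchanged, tokens.gen unchanged) — cache -147 kept, no run.
  amber.gen: re-examined; everything it read last time is the same (assets.gen unchanged, shard.gen unchanged) — cache -147 kept, no run.
  export.gen: re-examined; everything it read last time is the same (amber.gen unchanged, config.gen unchanged) — cache -245 kept, no run.
  stats.gen: re-examined; everything it read last time is the same (export.gen unchanged, delta.gen unchanged) — cache -245 kept, no run.
  stage.gen: re-examined; everything it read last time is the same (delta.gen unchanged, stats.gen unchanged) — cache 0 kept, no run.
  beta.gen: re-examined; everything it read last time is the same (stage.gen unchanged, render.gen unchanged) — cache -98 kept, no run.
  bundle.gen: re-examined; everything it read last time is the same (beta.gen unchanged) — cache 98 kept, no run.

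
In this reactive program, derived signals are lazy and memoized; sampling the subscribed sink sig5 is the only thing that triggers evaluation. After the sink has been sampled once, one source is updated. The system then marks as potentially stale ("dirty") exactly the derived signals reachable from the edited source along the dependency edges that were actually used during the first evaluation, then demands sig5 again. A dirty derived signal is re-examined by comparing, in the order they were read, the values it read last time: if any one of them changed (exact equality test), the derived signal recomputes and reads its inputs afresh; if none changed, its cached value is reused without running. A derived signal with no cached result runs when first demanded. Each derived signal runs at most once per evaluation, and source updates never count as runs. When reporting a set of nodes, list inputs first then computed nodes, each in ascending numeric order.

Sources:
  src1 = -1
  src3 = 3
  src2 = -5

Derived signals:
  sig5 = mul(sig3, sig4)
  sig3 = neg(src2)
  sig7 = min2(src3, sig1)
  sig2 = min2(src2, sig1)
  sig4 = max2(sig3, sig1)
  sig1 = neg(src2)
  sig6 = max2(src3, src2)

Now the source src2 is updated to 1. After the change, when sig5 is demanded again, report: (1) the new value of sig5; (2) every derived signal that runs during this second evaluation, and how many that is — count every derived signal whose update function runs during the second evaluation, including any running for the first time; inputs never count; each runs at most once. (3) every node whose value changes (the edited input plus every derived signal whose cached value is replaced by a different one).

Demanding sig5 again yields 1.
4 derived signals run: sig1, sig3, sig4, sig5.
The nodes whose values change: src2, sig1, sig3, sig4, sig5.

First demand of the output computes:
  sig1 = neg(-5) = 5
  sig3 = neg(-5) = 5
  sig4 = max2(5, 5) = 5
  sig5 = mul(5, 5) = 25

After the edit, cleaning proceeds:
  sig1: a read changed (src2 -5->1) — executes, giving -1.
  sig3: a read changed (src2 -5->1) — executes, giving -1.
  sig4: a read changed (sig3 5->-1; sig1 5->-1) — executes, giving -1.
  sig5: a read changed (sig3 5->-1; sig4 5->-1) — executes, giving 1.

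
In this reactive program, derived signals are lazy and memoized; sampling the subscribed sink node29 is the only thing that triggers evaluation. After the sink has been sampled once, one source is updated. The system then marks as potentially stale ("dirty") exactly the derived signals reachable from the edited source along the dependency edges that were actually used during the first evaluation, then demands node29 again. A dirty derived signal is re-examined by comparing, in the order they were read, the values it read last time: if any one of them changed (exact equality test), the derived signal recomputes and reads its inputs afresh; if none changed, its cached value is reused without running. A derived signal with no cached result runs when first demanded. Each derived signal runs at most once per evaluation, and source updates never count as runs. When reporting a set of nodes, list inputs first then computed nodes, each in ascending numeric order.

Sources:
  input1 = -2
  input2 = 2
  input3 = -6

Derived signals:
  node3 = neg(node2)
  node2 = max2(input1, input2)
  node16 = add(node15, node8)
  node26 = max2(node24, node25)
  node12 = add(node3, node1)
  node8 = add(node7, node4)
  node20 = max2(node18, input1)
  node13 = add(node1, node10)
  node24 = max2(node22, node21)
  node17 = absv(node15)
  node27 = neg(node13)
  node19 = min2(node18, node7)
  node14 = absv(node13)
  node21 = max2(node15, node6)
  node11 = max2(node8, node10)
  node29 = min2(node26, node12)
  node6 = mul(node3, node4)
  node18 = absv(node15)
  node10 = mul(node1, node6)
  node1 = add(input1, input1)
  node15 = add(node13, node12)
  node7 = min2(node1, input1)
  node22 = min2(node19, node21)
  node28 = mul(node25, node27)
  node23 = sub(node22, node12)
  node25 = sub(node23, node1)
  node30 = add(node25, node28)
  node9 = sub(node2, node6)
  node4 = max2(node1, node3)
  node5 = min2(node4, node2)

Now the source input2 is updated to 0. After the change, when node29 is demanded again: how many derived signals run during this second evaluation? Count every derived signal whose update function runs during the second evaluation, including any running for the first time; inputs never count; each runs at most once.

17 derived signals run: node2, node3, node4, node6, node10, node12, node13, node15, node18, node19, node21, node22, node23, node24, node25, node26, node29.

First demand of the output computes:
  node1 = add(-2, -2) = -4
  node2 = max2(-2, 2) = 2
  node3 = neg(2) = -2
  node4 = max2(-4, -2) = -2
  node6 = mul(-2, -2) = 4
  node7 = min2(-4, -2) = -4
  node10 = mul(-4, 4) = -16
  node12 = add(-2, -4) = -6
  node13 = add(-4, -16) = -20
  node15 = add(-20, -6) = -26
  node18 = absv(-26) = 26
  node19 = min2(26, -4) = -4
  node21 = max2(-26, 4) = 4
  node22 = min2(-4, 4) = -4
  node23 = sub(-4, -6) = 2
  node24 = max2(-4, 4) = 4
  node25 = sub(2, -4) = 6
  node26 = max2(4, 6) = 6
  node29 = min2(6, -6) = -6

After the edit, cleaning proceeds:
  node2: a read changed (input2 2->0) — executes, giving 0.
  node3: a read changed (node2 2->0) — executes, giving 0.
  node4: a read changed (node3 -2->0) — executes, giving 0.
  node6: a read changed (node3 -2->0; node4 -2->0) — executes, giving 0.
  node10: a read changed (node6 4->0) — executes, giving 0.
  node12: a read changed (node3 -2->0) — executes, giving -4.
  node13: a read changed (node10 -16->0) — executes, giving -4.
  node15: a read changed (node13 -20->-4; node12 -6->-4) — executes, giving -8.
  node18: a read changed (node15 -26->-8) — executes, giving 8.
  node19: a read changed (node18 26->8) — executes, giving -4 — identical to its old value.
  node21: a read changed (node15 -26->-8; node6 4->0) — executes, giving 0.
  node22: a read changed (node21 4->0) — executes, giving -4 — identical to its old value.
  node23: a read changed (node12 -6->-4) — executes, giving 0.
  node24: a read changed (node21 4->0) — executes, giving 0.
  node25: a read changed (node23 2->0) — executes, giving 4.
  node26: a read changed (node24 4->0; node25 6->4) — executes, giving 4.
  node29: a read changed (node26 6->4; node12 -6->-4) — executes, giving -4.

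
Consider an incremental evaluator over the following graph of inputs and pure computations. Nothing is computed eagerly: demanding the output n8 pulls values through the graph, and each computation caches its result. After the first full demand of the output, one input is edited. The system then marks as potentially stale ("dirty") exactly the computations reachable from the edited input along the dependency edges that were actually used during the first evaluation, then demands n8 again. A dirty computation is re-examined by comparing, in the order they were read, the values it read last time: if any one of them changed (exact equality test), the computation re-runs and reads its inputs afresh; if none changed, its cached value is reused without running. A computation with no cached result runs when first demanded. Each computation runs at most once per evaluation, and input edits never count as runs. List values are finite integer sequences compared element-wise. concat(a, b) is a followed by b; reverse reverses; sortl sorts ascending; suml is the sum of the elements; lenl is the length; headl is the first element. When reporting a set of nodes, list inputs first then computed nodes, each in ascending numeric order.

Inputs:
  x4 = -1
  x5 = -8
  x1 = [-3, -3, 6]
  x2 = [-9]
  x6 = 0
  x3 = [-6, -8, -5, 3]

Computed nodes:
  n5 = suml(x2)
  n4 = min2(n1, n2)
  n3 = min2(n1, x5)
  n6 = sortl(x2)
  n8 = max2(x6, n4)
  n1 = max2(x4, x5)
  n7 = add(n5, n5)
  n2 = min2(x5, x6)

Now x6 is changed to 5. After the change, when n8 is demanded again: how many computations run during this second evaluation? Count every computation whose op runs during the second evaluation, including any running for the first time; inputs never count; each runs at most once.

Run set: n2, n8 (2 run).
The important point: at n4 every value read last time is unchanged, so the dirty flag clears without a run.

Initial pass — values computed on the first demand:
  n1 = max2(-1, -8) = -1
  n2 = min2(-8, 0) = -8
  n4 = min2(-1, -8) = -8
  n8 = max2(0, -8) = 0

Second demand — change propagation:
  n2: re-runs because x6 0->5; new result -8 (unchanged).
  n4: re-examined; everything it read last time is the same (n1 unchanged, n2 unchanged) — cache -8 kept, no run.
  n8: re-runs because x6 0->5; new result 5.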